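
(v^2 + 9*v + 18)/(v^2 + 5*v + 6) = (v + 6)/(v + 2)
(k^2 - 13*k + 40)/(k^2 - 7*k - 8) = (k - 5)/(k + 1)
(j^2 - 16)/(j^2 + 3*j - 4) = (j - 4)/(j - 1)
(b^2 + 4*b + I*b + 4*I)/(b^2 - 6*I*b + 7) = (b + 4)/(b - 7*I)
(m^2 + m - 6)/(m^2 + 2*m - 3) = (m - 2)/(m - 1)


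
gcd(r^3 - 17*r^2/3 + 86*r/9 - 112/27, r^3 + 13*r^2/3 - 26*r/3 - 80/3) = r - 8/3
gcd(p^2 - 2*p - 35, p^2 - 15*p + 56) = p - 7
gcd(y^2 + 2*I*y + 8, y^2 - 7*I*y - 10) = y - 2*I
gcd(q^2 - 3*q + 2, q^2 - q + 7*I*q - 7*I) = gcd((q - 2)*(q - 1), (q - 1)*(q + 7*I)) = q - 1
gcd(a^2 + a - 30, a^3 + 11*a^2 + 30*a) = a + 6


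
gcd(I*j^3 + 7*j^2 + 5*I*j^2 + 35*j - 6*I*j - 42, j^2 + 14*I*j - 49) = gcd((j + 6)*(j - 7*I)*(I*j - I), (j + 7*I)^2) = 1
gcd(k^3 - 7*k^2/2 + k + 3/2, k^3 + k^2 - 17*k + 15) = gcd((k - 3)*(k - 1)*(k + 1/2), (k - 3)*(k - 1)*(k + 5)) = k^2 - 4*k + 3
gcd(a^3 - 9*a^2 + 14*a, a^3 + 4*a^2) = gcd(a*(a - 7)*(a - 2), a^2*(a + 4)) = a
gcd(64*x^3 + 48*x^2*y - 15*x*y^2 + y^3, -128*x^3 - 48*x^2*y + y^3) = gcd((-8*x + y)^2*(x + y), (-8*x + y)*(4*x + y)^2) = 8*x - y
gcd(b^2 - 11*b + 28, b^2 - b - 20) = 1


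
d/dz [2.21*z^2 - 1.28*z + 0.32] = 4.42*z - 1.28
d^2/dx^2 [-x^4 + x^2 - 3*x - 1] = 2 - 12*x^2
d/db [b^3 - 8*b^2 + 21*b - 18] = 3*b^2 - 16*b + 21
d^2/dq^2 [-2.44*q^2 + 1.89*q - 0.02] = -4.88000000000000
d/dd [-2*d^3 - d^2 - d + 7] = -6*d^2 - 2*d - 1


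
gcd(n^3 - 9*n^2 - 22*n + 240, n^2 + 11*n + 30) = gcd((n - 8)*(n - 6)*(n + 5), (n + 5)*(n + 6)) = n + 5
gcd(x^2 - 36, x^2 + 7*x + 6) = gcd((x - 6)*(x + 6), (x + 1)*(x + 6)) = x + 6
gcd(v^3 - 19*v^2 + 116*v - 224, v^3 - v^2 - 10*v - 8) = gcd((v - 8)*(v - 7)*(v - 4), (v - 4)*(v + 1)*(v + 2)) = v - 4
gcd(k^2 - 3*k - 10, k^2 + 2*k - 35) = k - 5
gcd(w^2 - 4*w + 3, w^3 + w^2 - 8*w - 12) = w - 3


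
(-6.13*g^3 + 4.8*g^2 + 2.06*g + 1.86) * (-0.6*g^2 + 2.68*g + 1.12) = 3.678*g^5 - 19.3084*g^4 + 4.7624*g^3 + 9.7808*g^2 + 7.292*g + 2.0832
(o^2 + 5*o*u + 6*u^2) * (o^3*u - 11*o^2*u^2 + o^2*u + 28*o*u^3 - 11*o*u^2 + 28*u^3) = o^5*u - 6*o^4*u^2 + o^4*u - 21*o^3*u^3 - 6*o^3*u^2 + 74*o^2*u^4 - 21*o^2*u^3 + 168*o*u^5 + 74*o*u^4 + 168*u^5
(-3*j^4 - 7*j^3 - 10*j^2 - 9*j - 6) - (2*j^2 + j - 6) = -3*j^4 - 7*j^3 - 12*j^2 - 10*j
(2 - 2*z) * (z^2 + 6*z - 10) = -2*z^3 - 10*z^2 + 32*z - 20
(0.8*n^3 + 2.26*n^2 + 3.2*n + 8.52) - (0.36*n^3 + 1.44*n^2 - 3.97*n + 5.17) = 0.44*n^3 + 0.82*n^2 + 7.17*n + 3.35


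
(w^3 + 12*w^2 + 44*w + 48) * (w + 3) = w^4 + 15*w^3 + 80*w^2 + 180*w + 144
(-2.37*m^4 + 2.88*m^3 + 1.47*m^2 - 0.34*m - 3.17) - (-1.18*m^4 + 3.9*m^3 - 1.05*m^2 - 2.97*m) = -1.19*m^4 - 1.02*m^3 + 2.52*m^2 + 2.63*m - 3.17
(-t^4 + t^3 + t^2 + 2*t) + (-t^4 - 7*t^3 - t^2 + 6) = -2*t^4 - 6*t^3 + 2*t + 6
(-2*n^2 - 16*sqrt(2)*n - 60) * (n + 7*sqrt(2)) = -2*n^3 - 30*sqrt(2)*n^2 - 284*n - 420*sqrt(2)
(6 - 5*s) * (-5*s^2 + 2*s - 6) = 25*s^3 - 40*s^2 + 42*s - 36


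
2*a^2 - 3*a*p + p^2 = (-2*a + p)*(-a + p)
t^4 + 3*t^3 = t^3*(t + 3)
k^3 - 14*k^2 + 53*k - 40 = (k - 8)*(k - 5)*(k - 1)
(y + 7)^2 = y^2 + 14*y + 49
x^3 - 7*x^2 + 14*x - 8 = (x - 4)*(x - 2)*(x - 1)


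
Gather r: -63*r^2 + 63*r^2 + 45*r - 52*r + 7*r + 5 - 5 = 0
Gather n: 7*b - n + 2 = 7*b - n + 2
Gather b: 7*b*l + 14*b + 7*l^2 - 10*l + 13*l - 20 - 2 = b*(7*l + 14) + 7*l^2 + 3*l - 22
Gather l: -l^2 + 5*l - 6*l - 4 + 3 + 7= -l^2 - l + 6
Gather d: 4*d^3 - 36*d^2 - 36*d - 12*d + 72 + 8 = 4*d^3 - 36*d^2 - 48*d + 80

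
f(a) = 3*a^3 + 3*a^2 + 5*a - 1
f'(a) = 9*a^2 + 6*a + 5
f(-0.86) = -4.99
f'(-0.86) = 6.50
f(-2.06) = -24.79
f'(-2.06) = 30.83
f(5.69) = 677.24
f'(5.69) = 330.52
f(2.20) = 56.46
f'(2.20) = 61.76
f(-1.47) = -11.40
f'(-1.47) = 15.63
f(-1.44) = -10.94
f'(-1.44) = 15.02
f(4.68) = 395.62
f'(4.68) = 230.20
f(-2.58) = -45.45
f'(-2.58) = 49.43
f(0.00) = -1.00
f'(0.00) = 5.00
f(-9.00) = -1990.00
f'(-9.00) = 680.00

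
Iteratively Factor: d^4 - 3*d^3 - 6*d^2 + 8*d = (d - 1)*(d^3 - 2*d^2 - 8*d) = (d - 1)*(d + 2)*(d^2 - 4*d) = d*(d - 1)*(d + 2)*(d - 4)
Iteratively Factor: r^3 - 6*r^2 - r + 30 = (r + 2)*(r^2 - 8*r + 15) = (r - 3)*(r + 2)*(r - 5)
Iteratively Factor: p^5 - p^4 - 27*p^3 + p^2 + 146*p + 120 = (p + 1)*(p^4 - 2*p^3 - 25*p^2 + 26*p + 120) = (p + 1)*(p + 2)*(p^3 - 4*p^2 - 17*p + 60) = (p - 5)*(p + 1)*(p + 2)*(p^2 + p - 12) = (p - 5)*(p - 3)*(p + 1)*(p + 2)*(p + 4)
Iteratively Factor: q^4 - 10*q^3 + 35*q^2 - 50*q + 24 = (q - 1)*(q^3 - 9*q^2 + 26*q - 24) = (q - 2)*(q - 1)*(q^2 - 7*q + 12) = (q - 4)*(q - 2)*(q - 1)*(q - 3)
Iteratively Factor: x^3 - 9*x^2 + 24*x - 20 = (x - 5)*(x^2 - 4*x + 4) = (x - 5)*(x - 2)*(x - 2)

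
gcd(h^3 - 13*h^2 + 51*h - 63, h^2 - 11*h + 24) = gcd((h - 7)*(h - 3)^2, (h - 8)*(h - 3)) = h - 3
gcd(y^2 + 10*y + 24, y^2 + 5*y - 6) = y + 6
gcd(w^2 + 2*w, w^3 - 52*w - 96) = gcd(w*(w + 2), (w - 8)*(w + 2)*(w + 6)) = w + 2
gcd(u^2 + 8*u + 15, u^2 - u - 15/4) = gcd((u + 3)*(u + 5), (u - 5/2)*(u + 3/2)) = 1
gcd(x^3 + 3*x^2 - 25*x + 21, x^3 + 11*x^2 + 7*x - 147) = x^2 + 4*x - 21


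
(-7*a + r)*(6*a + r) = -42*a^2 - a*r + r^2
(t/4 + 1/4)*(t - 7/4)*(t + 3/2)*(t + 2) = t^4/4 + 11*t^3/16 - 11*t^2/32 - 67*t/32 - 21/16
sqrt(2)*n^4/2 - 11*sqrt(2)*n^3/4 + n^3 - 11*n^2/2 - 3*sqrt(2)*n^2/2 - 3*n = n*(n/2 + sqrt(2)/2)*(n - 6)*(sqrt(2)*n + sqrt(2)/2)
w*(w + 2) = w^2 + 2*w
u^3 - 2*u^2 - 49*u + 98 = (u - 7)*(u - 2)*(u + 7)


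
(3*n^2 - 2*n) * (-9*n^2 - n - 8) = -27*n^4 + 15*n^3 - 22*n^2 + 16*n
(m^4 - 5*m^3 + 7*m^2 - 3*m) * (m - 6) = m^5 - 11*m^4 + 37*m^3 - 45*m^2 + 18*m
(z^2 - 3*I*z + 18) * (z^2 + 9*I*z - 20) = z^4 + 6*I*z^3 + 25*z^2 + 222*I*z - 360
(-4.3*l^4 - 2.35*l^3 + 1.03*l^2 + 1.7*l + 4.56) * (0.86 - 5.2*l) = 22.36*l^5 + 8.522*l^4 - 7.377*l^3 - 7.9542*l^2 - 22.25*l + 3.9216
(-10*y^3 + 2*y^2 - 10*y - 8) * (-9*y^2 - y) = 90*y^5 - 8*y^4 + 88*y^3 + 82*y^2 + 8*y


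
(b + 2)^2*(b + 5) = b^3 + 9*b^2 + 24*b + 20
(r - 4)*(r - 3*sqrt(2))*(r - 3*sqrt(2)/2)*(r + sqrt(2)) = r^4 - 7*sqrt(2)*r^3/2 - 4*r^3 + 14*sqrt(2)*r^2 + 9*sqrt(2)*r - 36*sqrt(2)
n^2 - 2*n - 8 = (n - 4)*(n + 2)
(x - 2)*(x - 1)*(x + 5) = x^3 + 2*x^2 - 13*x + 10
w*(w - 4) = w^2 - 4*w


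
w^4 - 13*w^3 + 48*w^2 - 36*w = w*(w - 6)^2*(w - 1)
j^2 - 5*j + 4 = (j - 4)*(j - 1)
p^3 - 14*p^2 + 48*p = p*(p - 8)*(p - 6)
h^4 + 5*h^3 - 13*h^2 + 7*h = h*(h - 1)^2*(h + 7)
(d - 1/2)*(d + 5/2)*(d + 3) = d^3 + 5*d^2 + 19*d/4 - 15/4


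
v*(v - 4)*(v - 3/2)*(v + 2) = v^4 - 7*v^3/2 - 5*v^2 + 12*v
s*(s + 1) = s^2 + s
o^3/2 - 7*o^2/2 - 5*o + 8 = (o/2 + 1)*(o - 8)*(o - 1)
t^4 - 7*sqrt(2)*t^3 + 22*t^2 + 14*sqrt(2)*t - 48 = (t - 4*sqrt(2))*(t - 3*sqrt(2))*(t - sqrt(2))*(t + sqrt(2))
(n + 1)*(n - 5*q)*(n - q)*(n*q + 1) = n^4*q - 6*n^3*q^2 + n^3*q + n^3 + 5*n^2*q^3 - 6*n^2*q^2 - 6*n^2*q + n^2 + 5*n*q^3 + 5*n*q^2 - 6*n*q + 5*q^2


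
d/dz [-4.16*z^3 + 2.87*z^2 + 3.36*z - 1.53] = -12.48*z^2 + 5.74*z + 3.36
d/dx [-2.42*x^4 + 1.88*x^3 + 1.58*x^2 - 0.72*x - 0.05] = -9.68*x^3 + 5.64*x^2 + 3.16*x - 0.72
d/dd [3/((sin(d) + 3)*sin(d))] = -3*(2*sin(d) + 3)*cos(d)/((sin(d) + 3)^2*sin(d)^2)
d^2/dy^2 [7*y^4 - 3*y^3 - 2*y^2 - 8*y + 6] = 84*y^2 - 18*y - 4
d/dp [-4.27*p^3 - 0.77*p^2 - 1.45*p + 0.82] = -12.81*p^2 - 1.54*p - 1.45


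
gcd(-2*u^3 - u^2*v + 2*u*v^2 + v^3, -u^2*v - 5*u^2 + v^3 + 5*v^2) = u^2 - v^2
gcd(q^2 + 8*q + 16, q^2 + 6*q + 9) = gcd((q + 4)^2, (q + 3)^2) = 1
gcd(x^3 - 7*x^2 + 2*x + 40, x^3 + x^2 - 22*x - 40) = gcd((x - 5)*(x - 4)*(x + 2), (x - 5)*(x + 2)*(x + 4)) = x^2 - 3*x - 10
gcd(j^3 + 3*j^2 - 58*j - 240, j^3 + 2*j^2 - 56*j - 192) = j^2 - 2*j - 48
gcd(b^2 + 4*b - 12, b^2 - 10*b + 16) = b - 2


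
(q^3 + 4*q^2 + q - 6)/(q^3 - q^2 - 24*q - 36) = (q - 1)/(q - 6)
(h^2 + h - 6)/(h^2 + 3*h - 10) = (h + 3)/(h + 5)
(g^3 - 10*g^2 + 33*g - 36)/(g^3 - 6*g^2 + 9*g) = (g - 4)/g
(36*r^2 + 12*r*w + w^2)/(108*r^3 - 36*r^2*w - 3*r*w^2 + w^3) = (6*r + w)/(18*r^2 - 9*r*w + w^2)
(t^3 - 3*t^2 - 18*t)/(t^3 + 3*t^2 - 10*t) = (t^2 - 3*t - 18)/(t^2 + 3*t - 10)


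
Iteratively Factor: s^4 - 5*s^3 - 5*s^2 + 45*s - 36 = (s - 3)*(s^3 - 2*s^2 - 11*s + 12) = (s - 4)*(s - 3)*(s^2 + 2*s - 3) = (s - 4)*(s - 3)*(s - 1)*(s + 3)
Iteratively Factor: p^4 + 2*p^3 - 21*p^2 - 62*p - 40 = (p + 4)*(p^3 - 2*p^2 - 13*p - 10) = (p + 2)*(p + 4)*(p^2 - 4*p - 5) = (p + 1)*(p + 2)*(p + 4)*(p - 5)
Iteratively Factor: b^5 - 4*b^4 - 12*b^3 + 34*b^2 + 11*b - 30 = (b + 1)*(b^4 - 5*b^3 - 7*b^2 + 41*b - 30) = (b - 5)*(b + 1)*(b^3 - 7*b + 6) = (b - 5)*(b - 1)*(b + 1)*(b^2 + b - 6) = (b - 5)*(b - 2)*(b - 1)*(b + 1)*(b + 3)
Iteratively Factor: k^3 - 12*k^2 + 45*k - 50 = (k - 5)*(k^2 - 7*k + 10) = (k - 5)*(k - 2)*(k - 5)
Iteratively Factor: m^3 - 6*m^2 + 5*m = (m - 1)*(m^2 - 5*m) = (m - 5)*(m - 1)*(m)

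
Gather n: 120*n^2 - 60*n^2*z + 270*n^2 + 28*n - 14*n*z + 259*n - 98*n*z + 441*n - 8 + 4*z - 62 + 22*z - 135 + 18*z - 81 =n^2*(390 - 60*z) + n*(728 - 112*z) + 44*z - 286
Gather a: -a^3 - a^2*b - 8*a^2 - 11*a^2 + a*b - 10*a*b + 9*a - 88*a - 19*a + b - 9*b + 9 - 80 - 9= -a^3 + a^2*(-b - 19) + a*(-9*b - 98) - 8*b - 80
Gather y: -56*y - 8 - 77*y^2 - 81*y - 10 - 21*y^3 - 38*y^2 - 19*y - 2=-21*y^3 - 115*y^2 - 156*y - 20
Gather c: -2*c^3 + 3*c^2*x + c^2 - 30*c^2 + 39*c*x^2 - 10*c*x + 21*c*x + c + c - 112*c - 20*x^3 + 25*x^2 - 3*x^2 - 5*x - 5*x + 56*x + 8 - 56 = -2*c^3 + c^2*(3*x - 29) + c*(39*x^2 + 11*x - 110) - 20*x^3 + 22*x^2 + 46*x - 48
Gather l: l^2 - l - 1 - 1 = l^2 - l - 2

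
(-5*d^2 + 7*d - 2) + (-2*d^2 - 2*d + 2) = -7*d^2 + 5*d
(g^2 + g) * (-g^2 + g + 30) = -g^4 + 31*g^2 + 30*g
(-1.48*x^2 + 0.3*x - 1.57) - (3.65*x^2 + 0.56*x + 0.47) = -5.13*x^2 - 0.26*x - 2.04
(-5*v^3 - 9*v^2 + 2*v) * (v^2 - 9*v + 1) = -5*v^5 + 36*v^4 + 78*v^3 - 27*v^2 + 2*v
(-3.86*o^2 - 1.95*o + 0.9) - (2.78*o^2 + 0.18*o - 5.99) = -6.64*o^2 - 2.13*o + 6.89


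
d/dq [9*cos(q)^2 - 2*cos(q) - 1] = 2*(1 - 9*cos(q))*sin(q)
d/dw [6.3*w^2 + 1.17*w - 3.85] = 12.6*w + 1.17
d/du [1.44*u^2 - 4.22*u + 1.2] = 2.88*u - 4.22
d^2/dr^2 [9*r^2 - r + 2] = 18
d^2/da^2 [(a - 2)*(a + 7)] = 2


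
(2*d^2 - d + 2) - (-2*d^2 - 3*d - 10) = 4*d^2 + 2*d + 12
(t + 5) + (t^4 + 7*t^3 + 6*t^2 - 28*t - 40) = t^4 + 7*t^3 + 6*t^2 - 27*t - 35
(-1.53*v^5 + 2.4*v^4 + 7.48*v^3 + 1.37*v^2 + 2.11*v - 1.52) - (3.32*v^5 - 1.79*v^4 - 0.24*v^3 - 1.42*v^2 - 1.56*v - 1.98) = -4.85*v^5 + 4.19*v^4 + 7.72*v^3 + 2.79*v^2 + 3.67*v + 0.46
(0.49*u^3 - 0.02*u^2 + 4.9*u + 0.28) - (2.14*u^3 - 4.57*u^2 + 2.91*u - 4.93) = -1.65*u^3 + 4.55*u^2 + 1.99*u + 5.21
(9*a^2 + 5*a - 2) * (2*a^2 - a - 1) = 18*a^4 + a^3 - 18*a^2 - 3*a + 2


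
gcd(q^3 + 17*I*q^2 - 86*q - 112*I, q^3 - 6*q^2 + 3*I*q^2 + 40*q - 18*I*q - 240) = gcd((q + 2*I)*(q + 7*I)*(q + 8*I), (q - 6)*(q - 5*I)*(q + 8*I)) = q + 8*I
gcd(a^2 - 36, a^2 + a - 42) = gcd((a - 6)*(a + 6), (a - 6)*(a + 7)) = a - 6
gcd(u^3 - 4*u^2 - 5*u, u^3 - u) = u^2 + u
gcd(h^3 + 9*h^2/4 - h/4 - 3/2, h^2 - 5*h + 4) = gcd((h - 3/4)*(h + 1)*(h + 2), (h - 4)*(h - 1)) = 1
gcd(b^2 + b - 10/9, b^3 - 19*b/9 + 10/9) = b^2 + b - 10/9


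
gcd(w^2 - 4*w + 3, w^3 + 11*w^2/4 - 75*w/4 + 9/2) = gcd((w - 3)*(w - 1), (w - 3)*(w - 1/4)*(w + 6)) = w - 3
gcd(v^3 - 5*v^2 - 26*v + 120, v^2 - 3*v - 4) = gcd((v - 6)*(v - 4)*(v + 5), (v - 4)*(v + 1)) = v - 4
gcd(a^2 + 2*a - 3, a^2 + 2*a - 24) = 1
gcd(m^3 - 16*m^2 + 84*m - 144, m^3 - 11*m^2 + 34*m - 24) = m^2 - 10*m + 24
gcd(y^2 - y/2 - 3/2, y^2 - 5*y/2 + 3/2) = y - 3/2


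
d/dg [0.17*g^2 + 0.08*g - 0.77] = 0.34*g + 0.08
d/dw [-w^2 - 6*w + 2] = -2*w - 6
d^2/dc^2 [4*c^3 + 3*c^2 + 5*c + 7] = 24*c + 6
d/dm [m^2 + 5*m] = 2*m + 5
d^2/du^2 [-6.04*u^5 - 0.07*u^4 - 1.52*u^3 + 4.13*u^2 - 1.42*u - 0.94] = -120.8*u^3 - 0.84*u^2 - 9.12*u + 8.26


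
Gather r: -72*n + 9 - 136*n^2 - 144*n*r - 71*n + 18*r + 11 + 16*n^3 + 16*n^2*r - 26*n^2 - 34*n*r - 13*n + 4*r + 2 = 16*n^3 - 162*n^2 - 156*n + r*(16*n^2 - 178*n + 22) + 22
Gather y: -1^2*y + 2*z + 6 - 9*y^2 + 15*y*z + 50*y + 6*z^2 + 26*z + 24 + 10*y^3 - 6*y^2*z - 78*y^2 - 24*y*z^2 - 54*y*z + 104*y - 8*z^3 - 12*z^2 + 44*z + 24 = 10*y^3 + y^2*(-6*z - 87) + y*(-24*z^2 - 39*z + 153) - 8*z^3 - 6*z^2 + 72*z + 54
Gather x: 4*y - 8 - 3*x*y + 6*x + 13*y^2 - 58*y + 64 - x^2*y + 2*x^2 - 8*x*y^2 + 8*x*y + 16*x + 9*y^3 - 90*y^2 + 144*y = x^2*(2 - y) + x*(-8*y^2 + 5*y + 22) + 9*y^3 - 77*y^2 + 90*y + 56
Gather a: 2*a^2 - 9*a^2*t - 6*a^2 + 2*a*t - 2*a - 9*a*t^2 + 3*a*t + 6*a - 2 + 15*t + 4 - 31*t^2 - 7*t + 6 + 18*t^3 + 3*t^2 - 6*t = a^2*(-9*t - 4) + a*(-9*t^2 + 5*t + 4) + 18*t^3 - 28*t^2 + 2*t + 8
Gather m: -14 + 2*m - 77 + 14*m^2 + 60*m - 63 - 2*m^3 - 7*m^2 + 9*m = -2*m^3 + 7*m^2 + 71*m - 154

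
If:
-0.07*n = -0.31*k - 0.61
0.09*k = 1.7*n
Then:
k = -1.99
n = -0.11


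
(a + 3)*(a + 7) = a^2 + 10*a + 21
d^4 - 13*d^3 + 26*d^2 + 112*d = d*(d - 8)*(d - 7)*(d + 2)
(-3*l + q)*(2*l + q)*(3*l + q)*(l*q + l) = -18*l^4*q - 18*l^4 - 9*l^3*q^2 - 9*l^3*q + 2*l^2*q^3 + 2*l^2*q^2 + l*q^4 + l*q^3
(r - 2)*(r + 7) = r^2 + 5*r - 14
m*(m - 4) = m^2 - 4*m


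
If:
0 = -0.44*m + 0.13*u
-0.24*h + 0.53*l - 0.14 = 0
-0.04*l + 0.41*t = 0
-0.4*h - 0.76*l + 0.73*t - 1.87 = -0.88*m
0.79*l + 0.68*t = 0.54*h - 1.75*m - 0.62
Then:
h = -3.90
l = -1.50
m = -0.82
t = -0.15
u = -2.78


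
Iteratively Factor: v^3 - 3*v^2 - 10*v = (v)*(v^2 - 3*v - 10) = v*(v - 5)*(v + 2)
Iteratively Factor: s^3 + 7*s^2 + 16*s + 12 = (s + 2)*(s^2 + 5*s + 6) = (s + 2)^2*(s + 3)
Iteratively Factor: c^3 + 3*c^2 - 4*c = (c)*(c^2 + 3*c - 4) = c*(c + 4)*(c - 1)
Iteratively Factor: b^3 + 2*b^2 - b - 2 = (b - 1)*(b^2 + 3*b + 2) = (b - 1)*(b + 1)*(b + 2)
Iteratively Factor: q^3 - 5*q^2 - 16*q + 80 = (q + 4)*(q^2 - 9*q + 20) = (q - 4)*(q + 4)*(q - 5)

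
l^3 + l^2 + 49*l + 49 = (l + 1)*(l - 7*I)*(l + 7*I)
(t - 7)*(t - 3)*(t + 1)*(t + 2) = t^4 - 7*t^3 - 7*t^2 + 43*t + 42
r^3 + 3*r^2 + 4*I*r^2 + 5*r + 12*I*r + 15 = (r + 3)*(r - I)*(r + 5*I)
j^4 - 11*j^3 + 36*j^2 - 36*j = j*(j - 6)*(j - 3)*(j - 2)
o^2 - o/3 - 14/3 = (o - 7/3)*(o + 2)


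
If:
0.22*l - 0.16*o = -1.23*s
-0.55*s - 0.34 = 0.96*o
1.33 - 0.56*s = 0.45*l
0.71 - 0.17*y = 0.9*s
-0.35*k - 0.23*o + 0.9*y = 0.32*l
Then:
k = 16.43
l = 3.80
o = 0.03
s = -0.67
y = 7.75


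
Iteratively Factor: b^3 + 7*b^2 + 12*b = (b)*(b^2 + 7*b + 12) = b*(b + 3)*(b + 4)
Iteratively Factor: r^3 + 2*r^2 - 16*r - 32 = (r + 4)*(r^2 - 2*r - 8) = (r + 2)*(r + 4)*(r - 4)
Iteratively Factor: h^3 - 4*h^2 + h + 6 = (h - 2)*(h^2 - 2*h - 3) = (h - 2)*(h + 1)*(h - 3)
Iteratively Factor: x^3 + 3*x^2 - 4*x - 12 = (x - 2)*(x^2 + 5*x + 6) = (x - 2)*(x + 3)*(x + 2)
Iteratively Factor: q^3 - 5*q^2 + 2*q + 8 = (q + 1)*(q^2 - 6*q + 8) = (q - 4)*(q + 1)*(q - 2)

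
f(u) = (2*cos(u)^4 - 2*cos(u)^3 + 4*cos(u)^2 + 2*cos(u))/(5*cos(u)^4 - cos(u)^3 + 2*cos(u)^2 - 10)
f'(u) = (20*sin(u)*cos(u)^3 - 3*sin(u)*cos(u)^2 + 4*sin(u)*cos(u))*(2*cos(u)^4 - 2*cos(u)^3 + 4*cos(u)^2 + 2*cos(u))/(5*cos(u)^4 - cos(u)^3 + 2*cos(u)^2 - 10)^2 + (-8*sin(u)*cos(u)^3 + 6*sin(u)*cos(u)^2 - 8*sin(u)*cos(u) - 2*sin(u))/(5*cos(u)^4 - cos(u)^3 + 2*cos(u)^2 - 10) = 32*(-4*cos(u)^6 + 16*cos(u)^5 + 15*cos(u)^4 + 38*cos(u)^3 - 28*cos(u)^2 + 40*cos(u) + 10)*sin(u)/(-20*sin(u)^4 + 48*sin(u)^2 + 3*cos(u) + cos(3*u) + 12)^2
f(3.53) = -1.21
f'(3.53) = 4.32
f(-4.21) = -0.03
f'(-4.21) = -0.41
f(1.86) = 0.02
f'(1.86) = -0.09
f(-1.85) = 0.02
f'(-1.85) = 0.08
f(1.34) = -0.07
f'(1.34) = 0.36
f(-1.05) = -0.20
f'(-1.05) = -0.58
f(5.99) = -1.14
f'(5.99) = -1.93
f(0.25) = -1.22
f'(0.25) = 1.86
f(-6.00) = -1.16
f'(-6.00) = 1.92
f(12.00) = -0.65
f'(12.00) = -1.45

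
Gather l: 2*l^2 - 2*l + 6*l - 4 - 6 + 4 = 2*l^2 + 4*l - 6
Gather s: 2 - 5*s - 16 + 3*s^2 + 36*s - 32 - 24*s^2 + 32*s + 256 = -21*s^2 + 63*s + 210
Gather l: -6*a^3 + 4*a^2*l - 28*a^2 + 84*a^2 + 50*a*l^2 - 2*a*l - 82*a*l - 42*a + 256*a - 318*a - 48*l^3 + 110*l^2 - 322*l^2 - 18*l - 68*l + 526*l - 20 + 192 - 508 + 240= -6*a^3 + 56*a^2 - 104*a - 48*l^3 + l^2*(50*a - 212) + l*(4*a^2 - 84*a + 440) - 96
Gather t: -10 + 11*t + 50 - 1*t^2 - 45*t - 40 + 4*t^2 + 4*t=3*t^2 - 30*t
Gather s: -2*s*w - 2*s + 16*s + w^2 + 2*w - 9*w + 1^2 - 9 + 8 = s*(14 - 2*w) + w^2 - 7*w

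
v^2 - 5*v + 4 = (v - 4)*(v - 1)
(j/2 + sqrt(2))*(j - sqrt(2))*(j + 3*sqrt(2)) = j^3/2 + 2*sqrt(2)*j^2 + j - 6*sqrt(2)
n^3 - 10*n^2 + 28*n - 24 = (n - 6)*(n - 2)^2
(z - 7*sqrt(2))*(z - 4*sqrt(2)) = z^2 - 11*sqrt(2)*z + 56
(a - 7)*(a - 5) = a^2 - 12*a + 35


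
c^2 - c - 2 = (c - 2)*(c + 1)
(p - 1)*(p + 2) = p^2 + p - 2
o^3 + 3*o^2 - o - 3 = (o - 1)*(o + 1)*(o + 3)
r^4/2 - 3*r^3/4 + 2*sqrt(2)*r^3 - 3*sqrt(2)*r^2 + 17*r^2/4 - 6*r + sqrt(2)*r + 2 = (r/2 + sqrt(2))*(r - 1)*(r - 1/2)*(r + 2*sqrt(2))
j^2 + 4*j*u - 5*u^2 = (j - u)*(j + 5*u)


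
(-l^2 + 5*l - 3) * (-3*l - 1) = 3*l^3 - 14*l^2 + 4*l + 3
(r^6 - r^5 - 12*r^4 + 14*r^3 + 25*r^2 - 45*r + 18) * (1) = r^6 - r^5 - 12*r^4 + 14*r^3 + 25*r^2 - 45*r + 18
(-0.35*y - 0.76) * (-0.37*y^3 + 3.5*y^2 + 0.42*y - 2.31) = 0.1295*y^4 - 0.9438*y^3 - 2.807*y^2 + 0.4893*y + 1.7556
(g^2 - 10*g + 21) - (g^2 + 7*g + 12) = 9 - 17*g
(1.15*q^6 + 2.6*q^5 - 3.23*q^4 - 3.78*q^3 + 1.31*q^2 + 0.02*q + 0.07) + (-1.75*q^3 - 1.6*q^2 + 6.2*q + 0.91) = 1.15*q^6 + 2.6*q^5 - 3.23*q^4 - 5.53*q^3 - 0.29*q^2 + 6.22*q + 0.98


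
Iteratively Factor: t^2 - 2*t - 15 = (t + 3)*(t - 5)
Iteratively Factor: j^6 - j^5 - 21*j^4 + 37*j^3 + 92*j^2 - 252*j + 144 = (j + 3)*(j^5 - 4*j^4 - 9*j^3 + 64*j^2 - 100*j + 48) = (j - 1)*(j + 3)*(j^4 - 3*j^3 - 12*j^2 + 52*j - 48) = (j - 2)*(j - 1)*(j + 3)*(j^3 - j^2 - 14*j + 24) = (j - 2)^2*(j - 1)*(j + 3)*(j^2 + j - 12) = (j - 2)^2*(j - 1)*(j + 3)*(j + 4)*(j - 3)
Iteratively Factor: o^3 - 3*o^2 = (o)*(o^2 - 3*o) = o^2*(o - 3)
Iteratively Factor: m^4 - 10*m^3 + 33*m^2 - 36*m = (m)*(m^3 - 10*m^2 + 33*m - 36) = m*(m - 3)*(m^2 - 7*m + 12) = m*(m - 3)^2*(m - 4)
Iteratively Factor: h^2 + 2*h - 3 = (h - 1)*(h + 3)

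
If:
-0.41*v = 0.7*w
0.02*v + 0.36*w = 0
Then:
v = 0.00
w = 0.00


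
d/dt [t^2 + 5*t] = 2*t + 5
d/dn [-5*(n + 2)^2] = -10*n - 20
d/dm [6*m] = 6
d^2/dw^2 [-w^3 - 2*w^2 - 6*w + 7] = -6*w - 4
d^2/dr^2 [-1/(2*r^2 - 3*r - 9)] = 2*(-4*r^2 + 6*r + (4*r - 3)^2 + 18)/(-2*r^2 + 3*r + 9)^3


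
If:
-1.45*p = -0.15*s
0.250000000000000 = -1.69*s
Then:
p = -0.02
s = -0.15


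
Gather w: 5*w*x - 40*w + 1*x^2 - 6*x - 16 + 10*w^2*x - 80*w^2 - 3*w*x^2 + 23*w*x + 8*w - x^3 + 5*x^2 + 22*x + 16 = w^2*(10*x - 80) + w*(-3*x^2 + 28*x - 32) - x^3 + 6*x^2 + 16*x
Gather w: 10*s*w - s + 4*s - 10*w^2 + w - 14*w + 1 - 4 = 3*s - 10*w^2 + w*(10*s - 13) - 3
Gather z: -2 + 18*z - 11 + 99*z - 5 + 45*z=162*z - 18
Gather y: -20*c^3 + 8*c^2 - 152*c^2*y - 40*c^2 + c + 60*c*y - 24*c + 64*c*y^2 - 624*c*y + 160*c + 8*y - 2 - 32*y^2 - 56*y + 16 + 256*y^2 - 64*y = -20*c^3 - 32*c^2 + 137*c + y^2*(64*c + 224) + y*(-152*c^2 - 564*c - 112) + 14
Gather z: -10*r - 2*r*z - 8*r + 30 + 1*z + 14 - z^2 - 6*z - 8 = -18*r - z^2 + z*(-2*r - 5) + 36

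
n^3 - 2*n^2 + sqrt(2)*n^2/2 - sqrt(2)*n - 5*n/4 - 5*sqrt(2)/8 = (n - 5/2)*(n + 1/2)*(n + sqrt(2)/2)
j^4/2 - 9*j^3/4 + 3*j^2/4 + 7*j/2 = j*(j/2 + 1/2)*(j - 7/2)*(j - 2)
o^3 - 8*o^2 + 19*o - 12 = (o - 4)*(o - 3)*(o - 1)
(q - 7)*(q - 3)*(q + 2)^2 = q^4 - 6*q^3 - 15*q^2 + 44*q + 84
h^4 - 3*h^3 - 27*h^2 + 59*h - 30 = (h - 6)*(h - 1)^2*(h + 5)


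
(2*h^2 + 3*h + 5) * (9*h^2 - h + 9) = 18*h^4 + 25*h^3 + 60*h^2 + 22*h + 45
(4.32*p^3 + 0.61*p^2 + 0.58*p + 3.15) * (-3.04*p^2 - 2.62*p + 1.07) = -13.1328*p^5 - 13.1728*p^4 + 1.261*p^3 - 10.4429*p^2 - 7.6324*p + 3.3705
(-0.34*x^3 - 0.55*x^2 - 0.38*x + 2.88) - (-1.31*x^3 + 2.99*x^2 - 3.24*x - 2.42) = 0.97*x^3 - 3.54*x^2 + 2.86*x + 5.3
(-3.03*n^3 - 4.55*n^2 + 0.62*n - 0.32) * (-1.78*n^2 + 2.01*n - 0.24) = 5.3934*n^5 + 2.0087*n^4 - 9.5219*n^3 + 2.9078*n^2 - 0.792*n + 0.0768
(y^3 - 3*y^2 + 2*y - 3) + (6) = y^3 - 3*y^2 + 2*y + 3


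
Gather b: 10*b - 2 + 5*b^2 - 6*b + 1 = 5*b^2 + 4*b - 1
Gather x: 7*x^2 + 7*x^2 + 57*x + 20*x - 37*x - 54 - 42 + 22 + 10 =14*x^2 + 40*x - 64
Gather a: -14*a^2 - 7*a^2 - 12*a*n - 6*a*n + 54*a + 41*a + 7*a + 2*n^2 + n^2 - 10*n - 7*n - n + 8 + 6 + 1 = -21*a^2 + a*(102 - 18*n) + 3*n^2 - 18*n + 15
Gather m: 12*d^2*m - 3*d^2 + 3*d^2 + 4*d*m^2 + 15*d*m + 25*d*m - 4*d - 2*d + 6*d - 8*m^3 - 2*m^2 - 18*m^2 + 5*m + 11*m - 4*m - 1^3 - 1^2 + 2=-8*m^3 + m^2*(4*d - 20) + m*(12*d^2 + 40*d + 12)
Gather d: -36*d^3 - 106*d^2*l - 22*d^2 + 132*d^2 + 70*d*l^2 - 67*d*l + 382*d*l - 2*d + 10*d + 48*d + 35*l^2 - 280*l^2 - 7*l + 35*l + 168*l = -36*d^3 + d^2*(110 - 106*l) + d*(70*l^2 + 315*l + 56) - 245*l^2 + 196*l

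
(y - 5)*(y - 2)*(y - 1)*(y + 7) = y^4 - y^3 - 39*y^2 + 109*y - 70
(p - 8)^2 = p^2 - 16*p + 64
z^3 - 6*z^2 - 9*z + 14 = (z - 7)*(z - 1)*(z + 2)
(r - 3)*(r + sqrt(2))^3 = r^4 - 3*r^3 + 3*sqrt(2)*r^3 - 9*sqrt(2)*r^2 + 6*r^2 - 18*r + 2*sqrt(2)*r - 6*sqrt(2)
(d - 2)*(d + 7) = d^2 + 5*d - 14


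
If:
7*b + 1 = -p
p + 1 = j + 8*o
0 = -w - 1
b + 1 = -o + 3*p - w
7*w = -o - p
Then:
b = -11/29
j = -1163/29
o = 155/29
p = 48/29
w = -1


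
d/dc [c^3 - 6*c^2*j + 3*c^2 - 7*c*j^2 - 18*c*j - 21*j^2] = 3*c^2 - 12*c*j + 6*c - 7*j^2 - 18*j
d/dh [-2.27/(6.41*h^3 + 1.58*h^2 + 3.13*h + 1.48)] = (43.6521*h^2 + 7.1732*h + 7.1051)/(6.41*h^3 + 1.58*h^2 + 3.13*h + 1.48)^2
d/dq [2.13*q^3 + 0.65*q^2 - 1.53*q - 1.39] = 6.39*q^2 + 1.3*q - 1.53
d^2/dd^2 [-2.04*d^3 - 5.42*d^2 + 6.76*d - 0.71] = -12.24*d - 10.84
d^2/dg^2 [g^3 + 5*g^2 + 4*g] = 6*g + 10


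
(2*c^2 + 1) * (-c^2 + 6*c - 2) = -2*c^4 + 12*c^3 - 5*c^2 + 6*c - 2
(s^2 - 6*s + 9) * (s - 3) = s^3 - 9*s^2 + 27*s - 27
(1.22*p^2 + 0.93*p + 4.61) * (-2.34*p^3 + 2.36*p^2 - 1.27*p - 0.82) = -2.8548*p^5 + 0.703*p^4 - 10.142*p^3 + 8.6981*p^2 - 6.6173*p - 3.7802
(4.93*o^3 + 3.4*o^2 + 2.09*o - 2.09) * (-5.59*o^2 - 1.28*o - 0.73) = -27.5587*o^5 - 25.3164*o^4 - 19.634*o^3 + 6.5259*o^2 + 1.1495*o + 1.5257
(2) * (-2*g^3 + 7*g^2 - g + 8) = -4*g^3 + 14*g^2 - 2*g + 16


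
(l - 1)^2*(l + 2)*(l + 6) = l^4 + 6*l^3 - 3*l^2 - 16*l + 12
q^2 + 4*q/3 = q*(q + 4/3)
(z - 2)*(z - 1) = z^2 - 3*z + 2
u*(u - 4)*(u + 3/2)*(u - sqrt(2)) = u^4 - 5*u^3/2 - sqrt(2)*u^3 - 6*u^2 + 5*sqrt(2)*u^2/2 + 6*sqrt(2)*u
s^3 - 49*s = s*(s - 7)*(s + 7)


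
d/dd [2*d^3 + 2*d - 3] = 6*d^2 + 2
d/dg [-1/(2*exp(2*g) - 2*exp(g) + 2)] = (exp(g) - 1/2)*exp(g)/(exp(2*g) - exp(g) + 1)^2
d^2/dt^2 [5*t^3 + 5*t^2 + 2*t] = 30*t + 10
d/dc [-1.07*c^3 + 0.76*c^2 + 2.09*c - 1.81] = -3.21*c^2 + 1.52*c + 2.09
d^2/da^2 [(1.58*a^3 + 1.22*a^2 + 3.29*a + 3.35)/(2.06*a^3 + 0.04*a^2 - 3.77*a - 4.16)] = (10.094*a^6 + 157.39224*a^5 + 391.547496*a^4 + 247.704072*a^3 + 332.154132*a^2 + 336.559704*a + 35.371518)/(8.741816*a^9 + 0.509232*a^8 - 47.985228*a^7 - 54.823952*a^6 + 85.760922*a^5 + 195.529932*a^4 + 57.129943*a^3 - 175.30032*a^2 - 195.726336*a - 71.991296)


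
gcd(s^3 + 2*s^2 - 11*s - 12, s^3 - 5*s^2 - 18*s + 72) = s^2 + s - 12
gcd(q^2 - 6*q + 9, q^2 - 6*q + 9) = q^2 - 6*q + 9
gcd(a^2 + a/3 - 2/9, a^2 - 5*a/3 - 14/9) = a + 2/3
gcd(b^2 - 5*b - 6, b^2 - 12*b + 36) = b - 6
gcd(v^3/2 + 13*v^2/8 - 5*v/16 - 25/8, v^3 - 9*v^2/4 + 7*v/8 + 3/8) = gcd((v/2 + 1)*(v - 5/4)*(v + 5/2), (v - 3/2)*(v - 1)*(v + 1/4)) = 1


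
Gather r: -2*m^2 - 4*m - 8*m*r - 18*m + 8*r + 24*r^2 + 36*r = -2*m^2 - 22*m + 24*r^2 + r*(44 - 8*m)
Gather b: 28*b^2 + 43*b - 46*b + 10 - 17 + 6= 28*b^2 - 3*b - 1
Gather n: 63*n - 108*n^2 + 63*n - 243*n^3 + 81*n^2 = -243*n^3 - 27*n^2 + 126*n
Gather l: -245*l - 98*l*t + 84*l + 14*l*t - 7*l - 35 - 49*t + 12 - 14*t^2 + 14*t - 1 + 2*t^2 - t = l*(-84*t - 168) - 12*t^2 - 36*t - 24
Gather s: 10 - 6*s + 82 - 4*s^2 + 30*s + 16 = -4*s^2 + 24*s + 108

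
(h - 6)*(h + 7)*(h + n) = h^3 + h^2*n + h^2 + h*n - 42*h - 42*n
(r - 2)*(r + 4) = r^2 + 2*r - 8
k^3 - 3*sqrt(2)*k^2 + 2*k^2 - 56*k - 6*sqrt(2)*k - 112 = (k + 2)*(k - 7*sqrt(2))*(k + 4*sqrt(2))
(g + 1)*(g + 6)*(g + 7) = g^3 + 14*g^2 + 55*g + 42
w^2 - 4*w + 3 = (w - 3)*(w - 1)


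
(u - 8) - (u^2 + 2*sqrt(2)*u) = -u^2 - 2*sqrt(2)*u + u - 8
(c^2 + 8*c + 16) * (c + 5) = c^3 + 13*c^2 + 56*c + 80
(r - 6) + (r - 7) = 2*r - 13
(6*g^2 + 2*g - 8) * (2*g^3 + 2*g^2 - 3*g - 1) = 12*g^5 + 16*g^4 - 30*g^3 - 28*g^2 + 22*g + 8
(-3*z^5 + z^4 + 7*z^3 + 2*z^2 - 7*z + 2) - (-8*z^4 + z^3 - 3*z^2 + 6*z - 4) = -3*z^5 + 9*z^4 + 6*z^3 + 5*z^2 - 13*z + 6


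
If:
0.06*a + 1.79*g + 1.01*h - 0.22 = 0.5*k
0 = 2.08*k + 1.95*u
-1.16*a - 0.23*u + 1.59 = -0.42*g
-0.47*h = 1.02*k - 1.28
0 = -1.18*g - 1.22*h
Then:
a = 2.19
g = 1.21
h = -1.17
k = 1.80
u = -1.92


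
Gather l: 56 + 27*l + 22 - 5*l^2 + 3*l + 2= -5*l^2 + 30*l + 80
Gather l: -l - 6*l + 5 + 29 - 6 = 28 - 7*l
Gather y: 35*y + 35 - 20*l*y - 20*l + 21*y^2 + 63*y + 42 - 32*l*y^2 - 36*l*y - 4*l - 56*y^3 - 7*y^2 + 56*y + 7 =-24*l - 56*y^3 + y^2*(14 - 32*l) + y*(154 - 56*l) + 84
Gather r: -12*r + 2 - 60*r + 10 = 12 - 72*r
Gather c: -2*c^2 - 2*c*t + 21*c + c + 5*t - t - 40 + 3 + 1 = -2*c^2 + c*(22 - 2*t) + 4*t - 36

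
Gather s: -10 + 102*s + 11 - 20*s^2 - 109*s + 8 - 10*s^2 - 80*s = -30*s^2 - 87*s + 9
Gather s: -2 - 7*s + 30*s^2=30*s^2 - 7*s - 2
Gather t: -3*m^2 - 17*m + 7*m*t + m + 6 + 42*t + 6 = -3*m^2 - 16*m + t*(7*m + 42) + 12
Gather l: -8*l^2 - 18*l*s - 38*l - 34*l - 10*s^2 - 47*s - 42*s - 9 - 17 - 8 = -8*l^2 + l*(-18*s - 72) - 10*s^2 - 89*s - 34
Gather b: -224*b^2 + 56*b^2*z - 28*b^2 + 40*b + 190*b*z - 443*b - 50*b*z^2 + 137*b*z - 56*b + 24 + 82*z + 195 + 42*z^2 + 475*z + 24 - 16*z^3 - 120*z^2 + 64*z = b^2*(56*z - 252) + b*(-50*z^2 + 327*z - 459) - 16*z^3 - 78*z^2 + 621*z + 243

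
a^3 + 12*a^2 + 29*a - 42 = (a - 1)*(a + 6)*(a + 7)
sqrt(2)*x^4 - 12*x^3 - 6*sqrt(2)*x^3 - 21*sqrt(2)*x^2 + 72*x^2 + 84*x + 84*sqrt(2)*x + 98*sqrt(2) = (x - 7)*(x - 7*sqrt(2))*(x + sqrt(2))*(sqrt(2)*x + sqrt(2))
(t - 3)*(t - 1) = t^2 - 4*t + 3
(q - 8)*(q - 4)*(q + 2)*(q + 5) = q^4 - 5*q^3 - 42*q^2 + 104*q + 320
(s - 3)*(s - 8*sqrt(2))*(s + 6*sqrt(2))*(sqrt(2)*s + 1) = sqrt(2)*s^4 - 3*sqrt(2)*s^3 - 3*s^3 - 98*sqrt(2)*s^2 + 9*s^2 - 96*s + 294*sqrt(2)*s + 288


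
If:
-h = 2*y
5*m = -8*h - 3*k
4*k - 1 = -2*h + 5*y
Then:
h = -2*y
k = 9*y/4 + 1/4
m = 37*y/20 - 3/20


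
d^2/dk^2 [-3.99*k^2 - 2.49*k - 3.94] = -7.98000000000000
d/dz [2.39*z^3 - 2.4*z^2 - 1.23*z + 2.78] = 7.17*z^2 - 4.8*z - 1.23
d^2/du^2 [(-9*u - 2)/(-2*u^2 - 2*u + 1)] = 4*(2*(2*u + 1)^2*(9*u + 2) - (27*u + 11)*(2*u^2 + 2*u - 1))/(2*u^2 + 2*u - 1)^3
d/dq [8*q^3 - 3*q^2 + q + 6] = 24*q^2 - 6*q + 1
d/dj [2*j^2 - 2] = 4*j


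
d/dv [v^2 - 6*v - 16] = 2*v - 6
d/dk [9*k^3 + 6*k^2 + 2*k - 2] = 27*k^2 + 12*k + 2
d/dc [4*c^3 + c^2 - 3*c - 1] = 12*c^2 + 2*c - 3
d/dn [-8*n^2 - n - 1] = -16*n - 1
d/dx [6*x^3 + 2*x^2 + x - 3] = 18*x^2 + 4*x + 1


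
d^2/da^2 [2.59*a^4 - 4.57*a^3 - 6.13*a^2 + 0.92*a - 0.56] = 31.08*a^2 - 27.42*a - 12.26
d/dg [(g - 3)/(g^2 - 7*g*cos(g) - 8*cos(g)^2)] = (g^2 - 7*g*cos(g) + (3 - g)*(7*g*sin(g) + 2*g + 8*sin(2*g) - 7*cos(g)) - 8*cos(g)^2)/((g - 8*cos(g))^2*(g + cos(g))^2)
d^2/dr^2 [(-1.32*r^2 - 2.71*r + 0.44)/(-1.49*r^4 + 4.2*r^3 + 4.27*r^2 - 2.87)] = (17.583192*r^8 + 22.634292*r^7 - 227.517688*r^6 + 265.981002*r^5 + 113.383872*r^4 - 36.450582*r^3 + 463.498896*r^2 + 167.442114*r + 10.961104)/(3.307949*r^12 - 27.97326*r^11 + 50.411319*r^10 + 86.24196*r^9 - 125.352276*r^8 - 337.4973*r^7 - 35.532889*r^6 + 308.82348*r^5 + 193.804212*r^4 - 103.78494*r^3 - 105.514689*r^2 + 23.639903)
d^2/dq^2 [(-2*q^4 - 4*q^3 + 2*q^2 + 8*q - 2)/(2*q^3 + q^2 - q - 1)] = 4*(5*q^6 + 33*q^5 - 18*q^4 - q^3 + 42*q^2 + 3*q - 5)/(8*q^9 + 12*q^8 - 6*q^7 - 23*q^6 - 9*q^5 + 12*q^4 + 11*q^3 - 3*q - 1)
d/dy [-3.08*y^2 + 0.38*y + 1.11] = 0.38 - 6.16*y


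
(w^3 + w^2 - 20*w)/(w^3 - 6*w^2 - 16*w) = (-w^2 - w + 20)/(-w^2 + 6*w + 16)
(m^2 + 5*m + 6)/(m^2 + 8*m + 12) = (m + 3)/(m + 6)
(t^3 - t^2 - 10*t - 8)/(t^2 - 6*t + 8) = (t^2 + 3*t + 2)/(t - 2)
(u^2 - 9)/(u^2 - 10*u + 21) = (u + 3)/(u - 7)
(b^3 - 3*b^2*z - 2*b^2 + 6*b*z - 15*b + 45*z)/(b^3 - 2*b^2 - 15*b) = (b - 3*z)/b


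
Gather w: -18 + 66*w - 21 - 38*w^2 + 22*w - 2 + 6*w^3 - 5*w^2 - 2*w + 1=6*w^3 - 43*w^2 + 86*w - 40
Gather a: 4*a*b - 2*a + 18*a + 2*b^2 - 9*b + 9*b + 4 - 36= a*(4*b + 16) + 2*b^2 - 32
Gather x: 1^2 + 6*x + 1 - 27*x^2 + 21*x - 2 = -27*x^2 + 27*x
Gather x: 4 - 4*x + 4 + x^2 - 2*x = x^2 - 6*x + 8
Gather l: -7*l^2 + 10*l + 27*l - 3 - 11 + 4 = -7*l^2 + 37*l - 10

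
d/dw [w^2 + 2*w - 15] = 2*w + 2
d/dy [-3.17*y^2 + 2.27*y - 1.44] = 2.27 - 6.34*y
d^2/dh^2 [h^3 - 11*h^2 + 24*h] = 6*h - 22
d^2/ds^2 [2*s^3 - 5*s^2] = 12*s - 10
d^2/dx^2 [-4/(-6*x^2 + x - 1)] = 8*(-36*x^2 + 6*x + (12*x - 1)^2 - 6)/(6*x^2 - x + 1)^3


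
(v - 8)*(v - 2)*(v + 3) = v^3 - 7*v^2 - 14*v + 48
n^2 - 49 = (n - 7)*(n + 7)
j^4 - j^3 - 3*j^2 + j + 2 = (j - 2)*(j - 1)*(j + 1)^2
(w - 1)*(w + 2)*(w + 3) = w^3 + 4*w^2 + w - 6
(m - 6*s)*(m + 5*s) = m^2 - m*s - 30*s^2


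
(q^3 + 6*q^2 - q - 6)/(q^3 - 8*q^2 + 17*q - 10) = (q^2 + 7*q + 6)/(q^2 - 7*q + 10)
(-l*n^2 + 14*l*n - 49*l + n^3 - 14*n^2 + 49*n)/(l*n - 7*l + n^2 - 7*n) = (-l*n + 7*l + n^2 - 7*n)/(l + n)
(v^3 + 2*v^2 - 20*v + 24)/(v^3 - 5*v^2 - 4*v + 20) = (v^2 + 4*v - 12)/(v^2 - 3*v - 10)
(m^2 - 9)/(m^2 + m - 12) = (m + 3)/(m + 4)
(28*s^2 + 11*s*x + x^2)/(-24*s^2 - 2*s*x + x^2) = (7*s + x)/(-6*s + x)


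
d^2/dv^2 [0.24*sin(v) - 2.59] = -0.24*sin(v)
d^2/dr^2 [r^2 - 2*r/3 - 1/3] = 2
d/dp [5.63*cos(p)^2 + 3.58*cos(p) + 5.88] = -(11.26*cos(p) + 3.58)*sin(p)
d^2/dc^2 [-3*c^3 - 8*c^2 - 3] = -18*c - 16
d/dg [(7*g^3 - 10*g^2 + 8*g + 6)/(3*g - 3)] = (14*g^3 - 31*g^2 + 20*g - 14)/(3*(g^2 - 2*g + 1))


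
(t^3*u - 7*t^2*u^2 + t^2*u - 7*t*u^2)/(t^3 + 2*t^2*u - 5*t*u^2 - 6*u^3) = t*u*(t^2 - 7*t*u + t - 7*u)/(t^3 + 2*t^2*u - 5*t*u^2 - 6*u^3)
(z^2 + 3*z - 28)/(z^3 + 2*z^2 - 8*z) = (z^2 + 3*z - 28)/(z*(z^2 + 2*z - 8))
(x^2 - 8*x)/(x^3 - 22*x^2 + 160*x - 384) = x/(x^2 - 14*x + 48)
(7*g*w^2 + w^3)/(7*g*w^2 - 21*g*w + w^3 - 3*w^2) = w/(w - 3)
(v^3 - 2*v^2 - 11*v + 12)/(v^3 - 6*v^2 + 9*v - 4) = (v + 3)/(v - 1)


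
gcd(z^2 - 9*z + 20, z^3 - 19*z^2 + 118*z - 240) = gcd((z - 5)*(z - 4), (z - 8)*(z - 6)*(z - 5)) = z - 5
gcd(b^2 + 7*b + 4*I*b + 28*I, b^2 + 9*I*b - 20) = b + 4*I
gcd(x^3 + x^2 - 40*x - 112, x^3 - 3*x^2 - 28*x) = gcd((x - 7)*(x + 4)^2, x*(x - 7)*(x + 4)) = x^2 - 3*x - 28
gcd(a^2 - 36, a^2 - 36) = a^2 - 36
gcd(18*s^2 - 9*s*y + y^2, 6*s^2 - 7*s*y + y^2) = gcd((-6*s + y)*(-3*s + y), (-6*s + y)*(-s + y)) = -6*s + y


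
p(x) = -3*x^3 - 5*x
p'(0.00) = -5.00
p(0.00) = 0.00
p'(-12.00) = -1301.00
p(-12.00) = 5244.00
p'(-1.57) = -27.18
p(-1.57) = 19.46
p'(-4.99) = -229.10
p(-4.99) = 397.70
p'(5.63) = -290.27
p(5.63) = -563.51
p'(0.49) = -7.16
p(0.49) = -2.80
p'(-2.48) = -60.35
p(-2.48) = 58.16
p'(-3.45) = -112.12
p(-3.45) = 140.44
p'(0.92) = -12.62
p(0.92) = -6.94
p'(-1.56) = -26.90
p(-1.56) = 19.19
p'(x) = -9*x^2 - 5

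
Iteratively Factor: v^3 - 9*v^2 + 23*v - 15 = (v - 3)*(v^2 - 6*v + 5) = (v - 5)*(v - 3)*(v - 1)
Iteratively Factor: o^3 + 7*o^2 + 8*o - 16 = (o + 4)*(o^2 + 3*o - 4) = (o - 1)*(o + 4)*(o + 4)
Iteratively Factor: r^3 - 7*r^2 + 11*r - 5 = (r - 5)*(r^2 - 2*r + 1) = (r - 5)*(r - 1)*(r - 1)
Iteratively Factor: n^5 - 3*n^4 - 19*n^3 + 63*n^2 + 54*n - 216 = (n - 3)*(n^4 - 19*n^2 + 6*n + 72) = (n - 3)*(n + 2)*(n^3 - 2*n^2 - 15*n + 36) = (n - 3)^2*(n + 2)*(n^2 + n - 12) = (n - 3)^3*(n + 2)*(n + 4)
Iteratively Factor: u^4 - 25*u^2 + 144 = (u - 4)*(u^3 + 4*u^2 - 9*u - 36) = (u - 4)*(u + 3)*(u^2 + u - 12) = (u - 4)*(u - 3)*(u + 3)*(u + 4)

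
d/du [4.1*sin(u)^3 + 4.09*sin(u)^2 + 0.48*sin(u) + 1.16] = (12.3*sin(u)^2 + 8.18*sin(u) + 0.48)*cos(u)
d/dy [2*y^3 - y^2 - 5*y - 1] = 6*y^2 - 2*y - 5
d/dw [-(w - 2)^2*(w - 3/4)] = (7 - 6*w)*(w/2 - 1)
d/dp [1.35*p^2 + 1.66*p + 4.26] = 2.7*p + 1.66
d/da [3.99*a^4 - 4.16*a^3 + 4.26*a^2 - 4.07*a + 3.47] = 15.96*a^3 - 12.48*a^2 + 8.52*a - 4.07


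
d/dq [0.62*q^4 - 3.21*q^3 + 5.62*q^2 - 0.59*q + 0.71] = 2.48*q^3 - 9.63*q^2 + 11.24*q - 0.59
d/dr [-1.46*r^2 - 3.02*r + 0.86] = -2.92*r - 3.02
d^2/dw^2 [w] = 0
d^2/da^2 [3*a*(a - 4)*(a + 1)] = 18*a - 18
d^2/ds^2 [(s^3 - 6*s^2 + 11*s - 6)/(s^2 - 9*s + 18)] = 40/(s^3 - 18*s^2 + 108*s - 216)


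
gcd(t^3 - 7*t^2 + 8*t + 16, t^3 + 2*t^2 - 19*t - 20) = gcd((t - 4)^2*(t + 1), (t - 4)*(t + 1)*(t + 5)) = t^2 - 3*t - 4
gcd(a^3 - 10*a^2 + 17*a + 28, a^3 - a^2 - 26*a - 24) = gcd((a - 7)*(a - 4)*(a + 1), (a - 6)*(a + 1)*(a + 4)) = a + 1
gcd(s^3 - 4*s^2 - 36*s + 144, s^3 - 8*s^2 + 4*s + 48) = s^2 - 10*s + 24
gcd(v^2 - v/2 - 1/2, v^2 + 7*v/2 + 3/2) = v + 1/2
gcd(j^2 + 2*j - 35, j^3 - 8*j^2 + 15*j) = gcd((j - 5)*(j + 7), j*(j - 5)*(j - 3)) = j - 5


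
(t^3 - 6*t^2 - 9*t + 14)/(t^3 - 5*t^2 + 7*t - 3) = (t^2 - 5*t - 14)/(t^2 - 4*t + 3)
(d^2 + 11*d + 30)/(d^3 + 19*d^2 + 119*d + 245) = (d + 6)/(d^2 + 14*d + 49)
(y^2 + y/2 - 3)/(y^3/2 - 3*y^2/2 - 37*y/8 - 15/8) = 4*(-2*y^2 - y + 6)/(-4*y^3 + 12*y^2 + 37*y + 15)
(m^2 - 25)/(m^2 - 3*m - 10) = (m + 5)/(m + 2)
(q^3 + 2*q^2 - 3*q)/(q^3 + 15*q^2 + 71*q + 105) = q*(q - 1)/(q^2 + 12*q + 35)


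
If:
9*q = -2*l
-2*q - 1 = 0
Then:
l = 9/4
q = -1/2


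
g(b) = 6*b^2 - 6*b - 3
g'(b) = 12*b - 6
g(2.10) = 10.86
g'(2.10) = 19.20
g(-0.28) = -0.85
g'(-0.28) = -9.36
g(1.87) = 6.76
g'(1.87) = 16.44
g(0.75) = -4.12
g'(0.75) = 3.00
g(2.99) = 32.70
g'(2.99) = 29.88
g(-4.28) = 132.59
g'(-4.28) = -57.36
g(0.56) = -4.48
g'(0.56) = 0.72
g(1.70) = 4.14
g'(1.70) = 14.40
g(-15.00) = 1437.00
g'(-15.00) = -186.00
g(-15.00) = 1437.00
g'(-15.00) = -186.00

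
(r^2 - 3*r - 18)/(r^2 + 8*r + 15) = (r - 6)/(r + 5)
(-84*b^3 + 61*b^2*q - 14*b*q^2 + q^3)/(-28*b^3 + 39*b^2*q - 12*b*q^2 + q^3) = (-3*b + q)/(-b + q)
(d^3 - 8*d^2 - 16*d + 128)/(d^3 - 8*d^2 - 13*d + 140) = (d^2 - 12*d + 32)/(d^2 - 12*d + 35)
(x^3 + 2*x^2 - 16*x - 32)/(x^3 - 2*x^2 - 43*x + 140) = (x^2 + 6*x + 8)/(x^2 + 2*x - 35)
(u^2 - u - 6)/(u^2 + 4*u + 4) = (u - 3)/(u + 2)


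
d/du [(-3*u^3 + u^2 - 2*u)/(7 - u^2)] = (3*u^4 - 65*u^2 + 14*u - 14)/(u^4 - 14*u^2 + 49)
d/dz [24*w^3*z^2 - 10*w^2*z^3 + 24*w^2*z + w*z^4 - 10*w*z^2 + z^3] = 48*w^3*z - 30*w^2*z^2 + 24*w^2 + 4*w*z^3 - 20*w*z + 3*z^2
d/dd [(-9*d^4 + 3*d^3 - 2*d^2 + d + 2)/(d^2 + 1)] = (-18*d^5 + 3*d^4 - 36*d^3 + 8*d^2 - 8*d + 1)/(d^4 + 2*d^2 + 1)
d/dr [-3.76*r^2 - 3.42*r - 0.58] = -7.52*r - 3.42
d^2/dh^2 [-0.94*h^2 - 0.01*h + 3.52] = -1.88000000000000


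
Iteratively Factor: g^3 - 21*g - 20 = (g + 1)*(g^2 - g - 20) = (g + 1)*(g + 4)*(g - 5)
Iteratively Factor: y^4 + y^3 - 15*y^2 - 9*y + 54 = (y + 3)*(y^3 - 2*y^2 - 9*y + 18) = (y - 2)*(y + 3)*(y^2 - 9) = (y - 3)*(y - 2)*(y + 3)*(y + 3)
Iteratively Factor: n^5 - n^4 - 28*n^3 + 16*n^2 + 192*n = (n + 4)*(n^4 - 5*n^3 - 8*n^2 + 48*n) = (n - 4)*(n + 4)*(n^3 - n^2 - 12*n) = (n - 4)*(n + 3)*(n + 4)*(n^2 - 4*n) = n*(n - 4)*(n + 3)*(n + 4)*(n - 4)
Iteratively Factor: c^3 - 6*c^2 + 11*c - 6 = (c - 3)*(c^2 - 3*c + 2) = (c - 3)*(c - 1)*(c - 2)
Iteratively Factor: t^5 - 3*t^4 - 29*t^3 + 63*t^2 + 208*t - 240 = (t - 4)*(t^4 + t^3 - 25*t^2 - 37*t + 60) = (t - 4)*(t + 3)*(t^3 - 2*t^2 - 19*t + 20) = (t - 4)*(t - 1)*(t + 3)*(t^2 - t - 20) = (t - 5)*(t - 4)*(t - 1)*(t + 3)*(t + 4)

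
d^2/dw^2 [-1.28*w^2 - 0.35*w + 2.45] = -2.56000000000000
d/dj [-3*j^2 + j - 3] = 1 - 6*j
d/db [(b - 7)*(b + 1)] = 2*b - 6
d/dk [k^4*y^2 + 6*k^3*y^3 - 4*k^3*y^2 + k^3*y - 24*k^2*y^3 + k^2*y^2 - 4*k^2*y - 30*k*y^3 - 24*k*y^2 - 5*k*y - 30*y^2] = y*(4*k^3*y + 18*k^2*y^2 - 12*k^2*y + 3*k^2 - 48*k*y^2 + 2*k*y - 8*k - 30*y^2 - 24*y - 5)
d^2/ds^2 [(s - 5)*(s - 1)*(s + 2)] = 6*s - 8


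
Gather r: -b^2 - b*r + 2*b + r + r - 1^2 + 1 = -b^2 + 2*b + r*(2 - b)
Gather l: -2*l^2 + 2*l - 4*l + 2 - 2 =-2*l^2 - 2*l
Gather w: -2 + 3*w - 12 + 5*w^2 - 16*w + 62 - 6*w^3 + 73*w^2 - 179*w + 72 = -6*w^3 + 78*w^2 - 192*w + 120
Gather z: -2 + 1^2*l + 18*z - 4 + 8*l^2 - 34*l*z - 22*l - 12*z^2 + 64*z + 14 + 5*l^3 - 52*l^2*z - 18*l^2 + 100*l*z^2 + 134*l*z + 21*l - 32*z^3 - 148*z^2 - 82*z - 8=5*l^3 - 10*l^2 - 32*z^3 + z^2*(100*l - 160) + z*(-52*l^2 + 100*l)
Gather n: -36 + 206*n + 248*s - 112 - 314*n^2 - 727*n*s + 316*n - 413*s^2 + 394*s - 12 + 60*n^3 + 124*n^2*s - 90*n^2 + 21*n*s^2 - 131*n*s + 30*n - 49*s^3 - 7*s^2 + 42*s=60*n^3 + n^2*(124*s - 404) + n*(21*s^2 - 858*s + 552) - 49*s^3 - 420*s^2 + 684*s - 160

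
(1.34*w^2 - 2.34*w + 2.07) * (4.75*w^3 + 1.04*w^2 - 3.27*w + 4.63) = 6.365*w^5 - 9.7214*w^4 + 3.0171*w^3 + 16.0088*w^2 - 17.6031*w + 9.5841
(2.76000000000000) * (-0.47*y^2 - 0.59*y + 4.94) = -1.2972*y^2 - 1.6284*y + 13.6344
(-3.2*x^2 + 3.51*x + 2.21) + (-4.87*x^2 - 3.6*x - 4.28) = -8.07*x^2 - 0.0900000000000003*x - 2.07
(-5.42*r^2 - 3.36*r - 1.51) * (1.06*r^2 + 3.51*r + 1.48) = -5.7452*r^4 - 22.5858*r^3 - 21.4158*r^2 - 10.2729*r - 2.2348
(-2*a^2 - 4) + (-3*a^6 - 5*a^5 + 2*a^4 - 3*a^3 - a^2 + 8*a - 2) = -3*a^6 - 5*a^5 + 2*a^4 - 3*a^3 - 3*a^2 + 8*a - 6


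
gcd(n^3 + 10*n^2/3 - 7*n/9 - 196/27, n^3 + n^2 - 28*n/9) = n^2 + n - 28/9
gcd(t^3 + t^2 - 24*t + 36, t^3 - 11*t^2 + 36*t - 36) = t^2 - 5*t + 6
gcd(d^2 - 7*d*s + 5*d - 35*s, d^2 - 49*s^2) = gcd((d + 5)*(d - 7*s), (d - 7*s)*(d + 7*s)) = -d + 7*s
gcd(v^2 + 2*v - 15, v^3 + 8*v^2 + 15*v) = v + 5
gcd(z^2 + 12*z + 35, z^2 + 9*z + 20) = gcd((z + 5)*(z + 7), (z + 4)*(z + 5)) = z + 5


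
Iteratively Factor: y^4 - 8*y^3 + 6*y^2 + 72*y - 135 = (y - 3)*(y^3 - 5*y^2 - 9*y + 45) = (y - 3)*(y + 3)*(y^2 - 8*y + 15) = (y - 5)*(y - 3)*(y + 3)*(y - 3)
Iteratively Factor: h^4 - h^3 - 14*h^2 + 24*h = (h - 3)*(h^3 + 2*h^2 - 8*h) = (h - 3)*(h - 2)*(h^2 + 4*h) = h*(h - 3)*(h - 2)*(h + 4)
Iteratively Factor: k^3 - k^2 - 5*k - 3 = (k - 3)*(k^2 + 2*k + 1) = (k - 3)*(k + 1)*(k + 1)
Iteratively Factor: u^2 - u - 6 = (u + 2)*(u - 3)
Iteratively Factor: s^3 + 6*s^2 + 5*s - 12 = (s + 4)*(s^2 + 2*s - 3) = (s + 3)*(s + 4)*(s - 1)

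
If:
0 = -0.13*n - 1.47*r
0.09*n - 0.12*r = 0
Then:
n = 0.00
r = 0.00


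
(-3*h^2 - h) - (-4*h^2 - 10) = h^2 - h + 10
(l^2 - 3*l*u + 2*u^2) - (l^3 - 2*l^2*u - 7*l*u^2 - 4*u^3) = -l^3 + 2*l^2*u + l^2 + 7*l*u^2 - 3*l*u + 4*u^3 + 2*u^2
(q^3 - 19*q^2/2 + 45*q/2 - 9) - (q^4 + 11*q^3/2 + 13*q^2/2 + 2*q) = -q^4 - 9*q^3/2 - 16*q^2 + 41*q/2 - 9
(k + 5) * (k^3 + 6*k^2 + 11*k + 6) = k^4 + 11*k^3 + 41*k^2 + 61*k + 30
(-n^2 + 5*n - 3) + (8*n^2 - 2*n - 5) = 7*n^2 + 3*n - 8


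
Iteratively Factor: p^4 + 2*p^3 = (p)*(p^3 + 2*p^2) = p*(p + 2)*(p^2) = p^2*(p + 2)*(p)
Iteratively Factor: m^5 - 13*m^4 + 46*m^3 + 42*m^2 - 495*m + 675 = (m - 3)*(m^4 - 10*m^3 + 16*m^2 + 90*m - 225) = (m - 5)*(m - 3)*(m^3 - 5*m^2 - 9*m + 45) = (m - 5)*(m - 3)^2*(m^2 - 2*m - 15) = (m - 5)^2*(m - 3)^2*(m + 3)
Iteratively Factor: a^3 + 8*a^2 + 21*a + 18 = (a + 3)*(a^2 + 5*a + 6) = (a + 3)^2*(a + 2)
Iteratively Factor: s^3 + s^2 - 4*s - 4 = (s - 2)*(s^2 + 3*s + 2) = (s - 2)*(s + 1)*(s + 2)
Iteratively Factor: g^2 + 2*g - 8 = (g - 2)*(g + 4)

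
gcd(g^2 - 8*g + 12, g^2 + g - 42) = g - 6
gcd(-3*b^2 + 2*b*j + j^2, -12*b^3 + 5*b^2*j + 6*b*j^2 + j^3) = 3*b^2 - 2*b*j - j^2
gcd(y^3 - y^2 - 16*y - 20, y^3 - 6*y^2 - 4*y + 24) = y + 2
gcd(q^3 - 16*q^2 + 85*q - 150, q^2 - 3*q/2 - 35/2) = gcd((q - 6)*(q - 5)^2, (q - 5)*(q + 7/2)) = q - 5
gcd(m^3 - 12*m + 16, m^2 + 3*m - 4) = m + 4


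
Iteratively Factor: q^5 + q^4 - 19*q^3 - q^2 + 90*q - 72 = (q - 1)*(q^4 + 2*q^3 - 17*q^2 - 18*q + 72) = (q - 1)*(q + 4)*(q^3 - 2*q^2 - 9*q + 18) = (q - 1)*(q + 3)*(q + 4)*(q^2 - 5*q + 6) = (q - 2)*(q - 1)*(q + 3)*(q + 4)*(q - 3)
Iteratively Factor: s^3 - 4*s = (s - 2)*(s^2 + 2*s) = s*(s - 2)*(s + 2)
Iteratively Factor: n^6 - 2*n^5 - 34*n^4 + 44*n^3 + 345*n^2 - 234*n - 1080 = (n - 3)*(n^5 + n^4 - 31*n^3 - 49*n^2 + 198*n + 360) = (n - 3)*(n + 3)*(n^4 - 2*n^3 - 25*n^2 + 26*n + 120) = (n - 3)*(n + 3)*(n + 4)*(n^3 - 6*n^2 - n + 30) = (n - 3)^2*(n + 3)*(n + 4)*(n^2 - 3*n - 10) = (n - 3)^2*(n + 2)*(n + 3)*(n + 4)*(n - 5)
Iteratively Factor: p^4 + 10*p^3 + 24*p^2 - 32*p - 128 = (p + 4)*(p^3 + 6*p^2 - 32) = (p + 4)^2*(p^2 + 2*p - 8) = (p - 2)*(p + 4)^2*(p + 4)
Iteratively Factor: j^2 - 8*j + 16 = (j - 4)*(j - 4)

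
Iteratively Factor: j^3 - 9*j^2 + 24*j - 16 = (j - 1)*(j^2 - 8*j + 16) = (j - 4)*(j - 1)*(j - 4)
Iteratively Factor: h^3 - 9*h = (h)*(h^2 - 9) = h*(h - 3)*(h + 3)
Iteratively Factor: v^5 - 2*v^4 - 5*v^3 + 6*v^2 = (v)*(v^4 - 2*v^3 - 5*v^2 + 6*v) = v^2*(v^3 - 2*v^2 - 5*v + 6) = v^2*(v - 1)*(v^2 - v - 6) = v^2*(v - 1)*(v + 2)*(v - 3)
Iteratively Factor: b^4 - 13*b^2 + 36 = (b - 3)*(b^3 + 3*b^2 - 4*b - 12) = (b - 3)*(b - 2)*(b^2 + 5*b + 6) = (b - 3)*(b - 2)*(b + 2)*(b + 3)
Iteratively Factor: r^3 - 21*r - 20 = (r + 4)*(r^2 - 4*r - 5) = (r - 5)*(r + 4)*(r + 1)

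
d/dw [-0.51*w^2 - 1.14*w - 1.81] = -1.02*w - 1.14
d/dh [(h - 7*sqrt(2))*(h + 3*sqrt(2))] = 2*h - 4*sqrt(2)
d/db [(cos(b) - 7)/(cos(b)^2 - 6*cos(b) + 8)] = (cos(b)^2 - 14*cos(b) + 34)*sin(b)/(cos(b)^2 - 6*cos(b) + 8)^2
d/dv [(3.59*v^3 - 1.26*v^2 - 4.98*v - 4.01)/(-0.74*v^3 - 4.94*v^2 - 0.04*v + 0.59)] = (-8.88178419700125e-16*v^5 - 18.667*v^4 - 7.6576*v^3 - 27.0987*v^2 - 41.1056*v - 3.0986)/(0.5476*v^6 + 7.3112*v^5 + 24.4628*v^4 - 0.478*v^3 - 5.8276*v^2 - 0.0472*v + 0.3481)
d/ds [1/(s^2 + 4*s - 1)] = 2*(-s - 2)/(s^2 + 4*s - 1)^2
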